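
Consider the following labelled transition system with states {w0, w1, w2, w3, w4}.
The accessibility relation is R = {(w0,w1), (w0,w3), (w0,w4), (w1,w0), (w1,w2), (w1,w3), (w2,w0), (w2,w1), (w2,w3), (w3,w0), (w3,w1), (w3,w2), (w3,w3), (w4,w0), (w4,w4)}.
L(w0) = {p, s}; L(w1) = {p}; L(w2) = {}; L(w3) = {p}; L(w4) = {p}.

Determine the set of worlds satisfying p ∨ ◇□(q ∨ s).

w0, w1, w3, w4

Let φ = p ∨ ◇□(q ∨ s). Evaluate φ at each world:
  w0 (successors {w1, w3, w4}): φ is true.
  w1 (successors {w0, w2, w3}): φ is true.
  w2 (successors {w0, w1, w3}): φ is false.
  w3 (successors {w0, w1, w2, w3}): φ is true.
  w4 (successors {w0, w4}): φ is true.
For instance, at w1:
  At w1: p is true, ◇□(q ∨ s) is false, so p ∨ ◇□(q ∨ s) is true.
    At w1: ◇□(q ∨ s) requires □(q ∨ s) at some successor in {w0, w2, w3}.
      At w0: □(q ∨ s) is false.
      At w2: □(q ∨ s) is false.
      At w3: □(q ∨ s) is false.
    So ◇□(q ∨ s) is false at w1.
Satisfying worlds: {w0, w1, w3, w4}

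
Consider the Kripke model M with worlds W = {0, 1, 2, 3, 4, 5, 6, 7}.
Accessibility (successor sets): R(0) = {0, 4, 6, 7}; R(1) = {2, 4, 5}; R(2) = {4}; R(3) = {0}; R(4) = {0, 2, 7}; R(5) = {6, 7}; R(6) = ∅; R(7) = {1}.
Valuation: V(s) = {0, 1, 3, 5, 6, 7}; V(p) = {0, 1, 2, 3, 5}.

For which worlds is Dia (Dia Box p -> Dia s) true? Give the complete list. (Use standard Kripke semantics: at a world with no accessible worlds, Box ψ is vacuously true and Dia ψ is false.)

Let φ = Dia (Dia Box p -> Dia s). Evaluate φ at each world:
  0 (successors {0, 4, 6, 7}): φ is true.
  1 (successors {2, 4, 5}): φ is true.
  2 (successors {4}): φ is true.
  3 (successors {0}): φ is true.
  4 (successors {0, 2, 7}): φ is true.
  5 (successors {6, 7}): φ is true.
  6 (successors ∅): φ is false.
  7 (successors {1}): φ is true.
For instance, at 7:
  At 7: Dia (Dia Box p -> Dia s) requires Dia Box p -> Dia s at some successor in {1}.
    Dia Box p -> Dia s holds at 1, so Dia (Dia Box p -> Dia s) is true at 7.
      At 1: Dia Box p is false, Dia s is true, so Dia Box p -> Dia s is true.
Satisfying worlds: {0, 1, 2, 3, 4, 5, 7}

0, 1, 2, 3, 4, 5, 7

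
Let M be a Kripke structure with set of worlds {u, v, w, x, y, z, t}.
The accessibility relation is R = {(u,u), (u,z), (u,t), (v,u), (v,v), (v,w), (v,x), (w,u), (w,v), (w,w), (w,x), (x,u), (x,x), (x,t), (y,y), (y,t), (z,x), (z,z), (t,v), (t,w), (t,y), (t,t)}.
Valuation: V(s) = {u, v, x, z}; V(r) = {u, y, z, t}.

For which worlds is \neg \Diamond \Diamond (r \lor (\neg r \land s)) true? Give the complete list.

none

Recall that \Diamond ψ holds at a world iff ψ holds at some accessible world.
Let φ = \neg \Diamond \Diamond (r \lor (\neg r \land s)). Evaluate φ at each world:
  u (successors {u, z, t}): φ is false.
  v (successors {u, v, w, x}): φ is false.
  w (successors {u, v, w, x}): φ is false.
  x (successors {u, x, t}): φ is false.
  y (successors {y, t}): φ is false.
  z (successors {x, z}): φ is false.
  t (successors {v, w, y, t}): φ is false.
For instance, at w:
  At w: \Diamond \Diamond (r \lor (\neg r \land s)) is true, so \neg \Diamond \Diamond (r \lor (\neg r \land s)) is false.
    At w: \Diamond \Diamond (r \lor (\neg r \land s)) requires \Diamond (r \lor (\neg r \land s)) at some successor in {u, v, w, x}.
      \Diamond (r \lor (\neg r \land s)) holds at u, so \Diamond \Diamond (r \lor (\neg r \land s)) is true at w.
Satisfying worlds: none.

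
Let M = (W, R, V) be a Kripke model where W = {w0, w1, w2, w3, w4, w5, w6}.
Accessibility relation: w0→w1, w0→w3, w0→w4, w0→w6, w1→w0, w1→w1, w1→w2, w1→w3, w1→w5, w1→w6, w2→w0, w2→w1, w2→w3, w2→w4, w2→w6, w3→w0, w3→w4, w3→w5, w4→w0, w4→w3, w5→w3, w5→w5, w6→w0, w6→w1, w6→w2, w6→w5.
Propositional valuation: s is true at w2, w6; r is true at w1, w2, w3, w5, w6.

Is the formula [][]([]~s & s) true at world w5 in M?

At w5: [][]([]~s & s) requires []([]~s & s) at every successor {w3, w5}.
  []([]~s & s) fails at w3, so [][]([]~s & s) is false at w5.
    At w3: []([]~s & s) requires []~s & s at every successor {w0, w4, w5}.
      []~s & s fails at w0, so []([]~s & s) is false at w3.

No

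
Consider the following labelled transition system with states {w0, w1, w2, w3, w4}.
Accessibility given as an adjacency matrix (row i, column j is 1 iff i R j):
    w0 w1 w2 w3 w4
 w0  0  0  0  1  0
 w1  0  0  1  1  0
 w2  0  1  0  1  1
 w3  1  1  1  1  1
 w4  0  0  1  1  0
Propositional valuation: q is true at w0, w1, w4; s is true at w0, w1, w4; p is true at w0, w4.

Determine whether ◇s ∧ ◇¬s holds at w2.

Yes

At w2: ◇s is true, ◇¬s is true, so ◇s ∧ ◇¬s is true.
  At w2: ◇s requires s at some successor in {w1, w3, w4}.
    s holds at w1, so ◇s is true at w2.
  At w2: ◇¬s requires ¬s at some successor in {w1, w3, w4}.
    ¬s holds at w3, so ◇¬s is true at w2.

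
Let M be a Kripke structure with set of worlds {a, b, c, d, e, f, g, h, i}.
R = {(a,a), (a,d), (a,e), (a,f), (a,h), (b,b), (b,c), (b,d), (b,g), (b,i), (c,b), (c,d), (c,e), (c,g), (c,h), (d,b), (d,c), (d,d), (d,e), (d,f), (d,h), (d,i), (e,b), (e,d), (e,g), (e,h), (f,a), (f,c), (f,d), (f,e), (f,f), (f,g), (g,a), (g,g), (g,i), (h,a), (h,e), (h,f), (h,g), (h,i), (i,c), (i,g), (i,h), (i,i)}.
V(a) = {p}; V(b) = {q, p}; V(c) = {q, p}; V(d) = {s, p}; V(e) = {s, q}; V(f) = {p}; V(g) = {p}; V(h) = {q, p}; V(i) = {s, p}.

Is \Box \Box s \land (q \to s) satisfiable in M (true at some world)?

Recall that \Box ψ holds at a world iff ψ holds at every accessible world, and \Diamond ψ holds iff ψ holds at some accessible world.
Let φ = \Box \Box s \land (q \to s). Evaluate φ at each world:
  a (successors {a, d, e, f, h}): φ is false.
  b (successors {b, c, d, g, i}): φ is false.
  c (successors {b, d, e, g, h}): φ is false.
  d (successors {b, c, d, e, f, h, i}): φ is false.
  e (successors {b, d, g, h}): φ is false.
  f (successors {a, c, d, e, f, g}): φ is false.
  g (successors {a, g, i}): φ is false.
  h (successors {a, e, f, g, i}): φ is false.
  i (successors {c, g, h, i}): φ is false.
For instance, at i:
  At i: \Box \Box s is false, q \to s is true, so \Box \Box s \land (q \to s) is false.
    At i: \Box \Box s requires \Box s at every successor {c, g, h, i}.
      \Box s fails at c, so \Box \Box s is false at i.

No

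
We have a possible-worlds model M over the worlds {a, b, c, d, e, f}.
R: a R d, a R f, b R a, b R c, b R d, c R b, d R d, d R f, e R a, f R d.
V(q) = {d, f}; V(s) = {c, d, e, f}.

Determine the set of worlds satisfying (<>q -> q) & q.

d, f

Let φ = (<>q -> q) & q. Evaluate φ at each world:
  a (successors {d, f}): φ is false.
  b (successors {a, c, d}): φ is false.
  c (successors {b}): φ is false.
  d (successors {d, f}): φ is true.
  e (successors {a}): φ is false.
  f (successors {d}): φ is true.
For instance, at c:
  At c: <>q -> q is true, q is false, so (<>q -> q) & q is false.
    At c: <>q is false, q is false, so <>q -> q is true.
      At c: <>q requires q at some successor in {b}.
        At b: q is false.
      So <>q is false at c.
Satisfying worlds: {d, f}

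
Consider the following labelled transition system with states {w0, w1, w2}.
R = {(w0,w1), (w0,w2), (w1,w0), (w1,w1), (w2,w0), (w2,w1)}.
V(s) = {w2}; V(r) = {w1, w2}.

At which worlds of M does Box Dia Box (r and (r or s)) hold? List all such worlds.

Let φ = Box Dia Box (r and (r or s)). Evaluate φ at each world:
  w0 (successors {w1, w2}): φ is true.
  w1 (successors {w0, w1}): φ is false.
  w2 (successors {w0, w1}): φ is false.
For instance, at w1:
  At w1: Box Dia Box (r and (r or s)) requires Dia Box (r and (r or s)) at every successor {w0, w1}.
    Dia Box (r and (r or s)) fails at w0, so Box Dia Box (r and (r or s)) is false at w1.
      At w0: Dia Box (r and (r or s)) requires Box (r and (r or s)) at some successor in {w1, w2}.
        At w1: Box (r and (r or s)) is false.
        At w2: Box (r and (r or s)) is false.
      So Dia Box (r and (r or s)) is false at w0.
Satisfying worlds: {w0}

w0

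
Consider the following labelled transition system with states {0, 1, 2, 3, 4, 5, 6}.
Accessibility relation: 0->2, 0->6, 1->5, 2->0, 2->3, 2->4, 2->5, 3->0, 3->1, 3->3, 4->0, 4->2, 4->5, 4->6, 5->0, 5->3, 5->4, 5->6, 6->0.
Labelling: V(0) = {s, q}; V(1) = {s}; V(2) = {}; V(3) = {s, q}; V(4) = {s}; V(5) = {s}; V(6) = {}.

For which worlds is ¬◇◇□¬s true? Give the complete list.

Let φ = ¬◇◇□¬s. Evaluate φ at each world:
  0 (successors {2, 6}): φ is false.
  1 (successors {5}): φ is false.
  2 (successors {0, 3, 4, 5}): φ is false.
  3 (successors {0, 1, 3}): φ is false.
  4 (successors {0, 2, 5, 6}): φ is false.
  5 (successors {0, 3, 4, 6}): φ is false.
  6 (successors {0}): φ is true.
For instance, at 3:
  At 3: ◇◇□¬s is true, so ¬◇◇□¬s is false.
    At 3: ◇◇□¬s requires ◇□¬s at some successor in {0, 1, 3}.
      ◇□¬s holds at 3, so ◇◇□¬s is true at 3.
Satisfying worlds: {6}

6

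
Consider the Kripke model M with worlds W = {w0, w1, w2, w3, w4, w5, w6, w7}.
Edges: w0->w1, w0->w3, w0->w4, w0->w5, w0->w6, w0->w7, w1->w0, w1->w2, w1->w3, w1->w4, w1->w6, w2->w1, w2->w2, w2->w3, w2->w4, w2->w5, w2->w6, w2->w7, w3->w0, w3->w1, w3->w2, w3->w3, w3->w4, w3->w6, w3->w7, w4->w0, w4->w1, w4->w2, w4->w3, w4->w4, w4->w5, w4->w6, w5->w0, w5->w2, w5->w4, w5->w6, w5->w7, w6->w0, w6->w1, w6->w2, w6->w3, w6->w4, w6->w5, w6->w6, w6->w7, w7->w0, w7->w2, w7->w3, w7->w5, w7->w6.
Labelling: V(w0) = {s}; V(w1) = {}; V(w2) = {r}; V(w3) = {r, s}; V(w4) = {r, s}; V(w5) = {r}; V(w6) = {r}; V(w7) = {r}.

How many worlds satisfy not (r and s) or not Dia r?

6

Recall that Dia ψ holds at a world iff ψ holds at some accessible world.
Let φ = not (r and s) or not Dia r. Evaluate φ at each world:
  w0 (successors {w1, w3, w4, w5, w6, w7}): φ is true.
  w1 (successors {w0, w2, w3, w4, w6}): φ is true.
  w2 (successors {w1, w2, w3, w4, w5, w6, w7}): φ is true.
  w3 (successors {w0, w1, w2, w3, w4, w6, w7}): φ is false.
  w4 (successors {w0, w1, w2, w3, w4, w5, w6}): φ is false.
  w5 (successors {w0, w2, w4, w6, w7}): φ is true.
  w6 (successors {w0, w1, w2, w3, w4, w5, w6, w7}): φ is true.
  w7 (successors {w0, w2, w3, w5, w6}): φ is true.
For instance, at w0:
  At w0: not (r and s) is true, not Dia r is false, so not (r and s) or not Dia r is true.
    At w0: Dia r is true, so not Dia r is false.
      At w0: Dia r requires r at some successor in {w1, w3, w4, w5, w6, w7}.
        r holds at w3, so Dia r is true at w0.
Satisfying worlds: {w0, w1, w2, w5, w6, w7}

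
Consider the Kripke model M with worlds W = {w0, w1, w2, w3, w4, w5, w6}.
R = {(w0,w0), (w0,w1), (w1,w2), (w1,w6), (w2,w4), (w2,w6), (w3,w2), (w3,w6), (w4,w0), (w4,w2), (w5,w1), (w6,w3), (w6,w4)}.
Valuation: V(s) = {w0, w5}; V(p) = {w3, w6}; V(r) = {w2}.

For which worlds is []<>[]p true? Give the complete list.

none

Let φ = []<>[]p. Evaluate φ at each world:
  w0 (successors {w0, w1}): φ is false.
  w1 (successors {w2, w6}): φ is false.
  w2 (successors {w4, w6}): φ is false.
  w3 (successors {w2, w6}): φ is false.
  w4 (successors {w0, w2}): φ is false.
  w5 (successors {w1}): φ is false.
  w6 (successors {w3, w4}): φ is false.
For instance, at w2:
  At w2: []<>[]p requires <>[]p at every successor {w4, w6}.
    <>[]p fails at w4, so []<>[]p is false at w2.
      At w4: <>[]p requires []p at some successor in {w0, w2}.
        At w0: []p is false.
        At w2: []p is false.
      So <>[]p is false at w4.
Satisfying worlds: none.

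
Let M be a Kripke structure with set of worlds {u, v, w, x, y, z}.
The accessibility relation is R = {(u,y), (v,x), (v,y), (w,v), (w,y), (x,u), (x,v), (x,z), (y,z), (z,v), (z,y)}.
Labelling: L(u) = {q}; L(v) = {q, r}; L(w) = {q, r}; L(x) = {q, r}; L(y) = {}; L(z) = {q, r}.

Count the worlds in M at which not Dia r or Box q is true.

3

Let φ = not Dia r or Box q. Evaluate φ at each world:
  u (successors {y}): φ is true.
  v (successors {x, y}): φ is false.
  w (successors {v, y}): φ is false.
  x (successors {u, v, z}): φ is true.
  y (successors {z}): φ is true.
  z (successors {v, y}): φ is false.
For instance, at u:
  At u: not Dia r is true, Box q is false, so not Dia r or Box q is true.
    At u: Dia r is false, so not Dia r is true.
      At u: Dia r requires r at some successor in {y}.
        At y: r is false.
      So Dia r is false at u.
    At u: Box q requires q at every successor {y}.
      q fails at y, so Box q is false at u.
Satisfying worlds: {u, x, y}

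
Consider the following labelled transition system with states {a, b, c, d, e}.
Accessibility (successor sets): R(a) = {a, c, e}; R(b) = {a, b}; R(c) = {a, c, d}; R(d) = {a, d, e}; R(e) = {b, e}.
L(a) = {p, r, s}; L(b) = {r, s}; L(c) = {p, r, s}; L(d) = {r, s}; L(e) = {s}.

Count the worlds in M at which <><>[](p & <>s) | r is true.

Recall that []ψ holds at a world iff ψ holds at every accessible world, and <>ψ holds iff ψ holds at some accessible world.
Let φ = <><>[](p & <>s) | r. Evaluate φ at each world:
  a (successors {a, c, e}): φ is true.
  b (successors {a, b}): φ is true.
  c (successors {a, c, d}): φ is true.
  d (successors {a, d, e}): φ is true.
  e (successors {b, e}): φ is false.
For instance, at d:
  At d: <><>[](p & <>s) is false, r is true, so <><>[](p & <>s) | r is true.
    At d: <><>[](p & <>s) requires <>[](p & <>s) at some successor in {a, d, e}.
      At a: <>[](p & <>s) is false.
      At d: <>[](p & <>s) is false.
      At e: <>[](p & <>s) is false.
    So <><>[](p & <>s) is false at d.
Satisfying worlds: {a, b, c, d}

4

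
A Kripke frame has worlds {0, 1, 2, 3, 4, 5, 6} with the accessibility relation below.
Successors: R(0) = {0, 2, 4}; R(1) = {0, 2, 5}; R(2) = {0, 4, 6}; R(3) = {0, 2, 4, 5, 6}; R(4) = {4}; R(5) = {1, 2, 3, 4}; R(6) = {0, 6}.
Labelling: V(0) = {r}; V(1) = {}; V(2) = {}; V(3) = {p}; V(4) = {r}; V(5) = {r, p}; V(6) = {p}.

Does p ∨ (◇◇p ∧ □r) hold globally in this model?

No

Let φ = p ∨ (◇◇p ∧ □r). Evaluate φ at each world:
  0 (successors {0, 2, 4}): φ is false.
  1 (successors {0, 2, 5}): φ is false.
  2 (successors {0, 4, 6}): φ is false.
  3 (successors {0, 2, 4, 5, 6}): φ is true.
  4 (successors {4}): φ is false.
  5 (successors {1, 2, 3, 4}): φ is true.
  6 (successors {0, 6}): φ is true.
Detail at 0 (counterexample):
  At 0: p is false, ◇◇p ∧ □r is false, so p ∨ (◇◇p ∧ □r) is false.
    At 0: ◇◇p is true, □r is false, so ◇◇p ∧ □r is false.
      At 0: ◇◇p requires ◇p at some successor in {0, 2, 4}.
        ◇p holds at 2, so ◇◇p is true at 0.
      At 0: □r requires r at every successor {0, 2, 4}.
        r fails at 2, so □r is false at 0.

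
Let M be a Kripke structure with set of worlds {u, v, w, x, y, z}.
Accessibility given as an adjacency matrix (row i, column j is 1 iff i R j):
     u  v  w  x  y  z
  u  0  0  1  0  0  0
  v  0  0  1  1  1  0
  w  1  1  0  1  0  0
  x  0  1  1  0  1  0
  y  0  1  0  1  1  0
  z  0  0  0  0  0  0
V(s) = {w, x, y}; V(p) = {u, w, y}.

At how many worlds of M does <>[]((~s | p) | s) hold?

Let φ = <>[]((~s | p) | s). Evaluate φ at each world:
  u (successors {w}): φ is true.
  v (successors {w, x, y}): φ is true.
  w (successors {u, v, x}): φ is true.
  x (successors {v, w, y}): φ is true.
  y (successors {v, x, y}): φ is true.
  z (successors ∅): φ is false.
For instance, at v:
  At v: <>[]((~s | p) | s) requires []((~s | p) | s) at some successor in {w, x, y}.
    []((~s | p) | s) holds at w, so <>[]((~s | p) | s) is true at v.
      At w: []((~s | p) | s) requires (~s | p) | s at every successor {u, v, x}.
        At u: (~s | p) | s is true.
        At v: (~s | p) | s is true.
        At x: (~s | p) | s is true.
      So []((~s | p) | s) is true at w.
Satisfying worlds: {u, v, w, x, y}

5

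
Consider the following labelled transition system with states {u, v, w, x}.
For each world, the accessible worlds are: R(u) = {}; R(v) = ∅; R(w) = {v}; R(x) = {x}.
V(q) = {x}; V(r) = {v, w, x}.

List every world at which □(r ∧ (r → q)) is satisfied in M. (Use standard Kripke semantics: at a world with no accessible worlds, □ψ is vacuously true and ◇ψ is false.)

u, v, x

Let φ = □(r ∧ (r → q)). Evaluate φ at each world:
  u (successors ∅): φ is true.
  v (successors ∅): φ is true.
  w (successors {v}): φ is false.
  x (successors {x}): φ is true.
For instance, at w:
  At w: □(r ∧ (r → q)) requires r ∧ (r → q) at every successor {v}.
    r ∧ (r → q) fails at v, so □(r ∧ (r → q)) is false at w.
Satisfying worlds: {u, v, x}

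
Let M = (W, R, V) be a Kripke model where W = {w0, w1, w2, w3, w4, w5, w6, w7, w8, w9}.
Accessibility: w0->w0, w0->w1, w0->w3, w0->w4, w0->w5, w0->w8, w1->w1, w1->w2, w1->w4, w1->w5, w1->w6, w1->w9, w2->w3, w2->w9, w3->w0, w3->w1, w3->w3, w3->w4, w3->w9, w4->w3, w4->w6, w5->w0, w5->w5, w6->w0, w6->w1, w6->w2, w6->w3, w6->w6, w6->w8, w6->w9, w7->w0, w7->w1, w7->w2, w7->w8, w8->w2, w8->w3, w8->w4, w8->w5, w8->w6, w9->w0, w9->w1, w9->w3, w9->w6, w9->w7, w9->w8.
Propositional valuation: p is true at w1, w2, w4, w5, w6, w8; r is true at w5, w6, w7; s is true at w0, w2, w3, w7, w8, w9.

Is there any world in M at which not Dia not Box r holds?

Let φ = not Dia not Box r. Evaluate φ at each world:
  w0 (successors {w0, w1, w3, w4, w5, w8}): φ is false.
  w1 (successors {w1, w2, w4, w5, w6, w9}): φ is false.
  w2 (successors {w3, w9}): φ is false.
  w3 (successors {w0, w1, w3, w4, w9}): φ is false.
  w4 (successors {w3, w6}): φ is false.
  w5 (successors {w0, w5}): φ is false.
  w6 (successors {w0, w1, w2, w3, w6, w8, w9}): φ is false.
  w7 (successors {w0, w1, w2, w8}): φ is false.
  w8 (successors {w2, w3, w4, w5, w6}): φ is false.
  w9 (successors {w0, w1, w3, w6, w7, w8}): φ is false.
For instance, at w6:
  At w6: Dia not Box r is true, so not Dia not Box r is false.
    At w6: Dia not Box r requires not Box r at some successor in {w0, w1, w2, w3, w6, w8, w9}.
      not Box r holds at w0, so Dia not Box r is true at w6.

No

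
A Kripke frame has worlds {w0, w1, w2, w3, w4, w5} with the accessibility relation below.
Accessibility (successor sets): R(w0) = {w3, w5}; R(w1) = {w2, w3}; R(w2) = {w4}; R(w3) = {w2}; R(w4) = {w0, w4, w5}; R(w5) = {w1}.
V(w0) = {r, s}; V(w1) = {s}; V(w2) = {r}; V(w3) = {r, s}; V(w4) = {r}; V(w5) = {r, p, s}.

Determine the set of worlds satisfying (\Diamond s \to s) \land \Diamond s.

w0, w1, w5

Let φ = (\Diamond s \to s) \land \Diamond s. Evaluate φ at each world:
  w0 (successors {w3, w5}): φ is true.
  w1 (successors {w2, w3}): φ is true.
  w2 (successors {w4}): φ is false.
  w3 (successors {w2}): φ is false.
  w4 (successors {w0, w4, w5}): φ is false.
  w5 (successors {w1}): φ is true.
For instance, at w2:
  At w2: \Diamond s \to s is true, \Diamond s is false, so (\Diamond s \to s) \land \Diamond s is false.
    At w2: \Diamond s is false, s is false, so \Diamond s \to s is true.
      At w2: \Diamond s requires s at some successor in {w4}.
        At w4: s is false.
      So \Diamond s is false at w2.
    At w2: \Diamond s requires s at some successor in {w4}.
      At w4: s is false.
    So \Diamond s is false at w2.
Satisfying worlds: {w0, w1, w5}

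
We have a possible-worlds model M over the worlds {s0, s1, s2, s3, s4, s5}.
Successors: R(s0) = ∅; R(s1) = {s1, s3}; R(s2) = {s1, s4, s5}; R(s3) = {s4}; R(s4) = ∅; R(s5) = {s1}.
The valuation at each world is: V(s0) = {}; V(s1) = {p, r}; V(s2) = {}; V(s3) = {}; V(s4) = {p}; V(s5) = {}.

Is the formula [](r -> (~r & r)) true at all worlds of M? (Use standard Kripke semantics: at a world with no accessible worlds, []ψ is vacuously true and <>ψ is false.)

Recall that []ψ holds at a world iff ψ holds at every accessible world, and <>ψ holds iff ψ holds at some accessible world.
Let φ = [](r -> (~r & r)). Evaluate φ at each world:
  s0 (successors ∅): φ is true.
  s1 (successors {s1, s3}): φ is false.
  s2 (successors {s1, s4, s5}): φ is false.
  s3 (successors {s4}): φ is true.
  s4 (successors ∅): φ is true.
  s5 (successors {s1}): φ is false.
Detail at s1 (counterexample):
  At s1: [](r -> (~r & r)) requires r -> (~r & r) at every successor {s1, s3}.
    r -> (~r & r) fails at s1, so [](r -> (~r & r)) is false at s1.

No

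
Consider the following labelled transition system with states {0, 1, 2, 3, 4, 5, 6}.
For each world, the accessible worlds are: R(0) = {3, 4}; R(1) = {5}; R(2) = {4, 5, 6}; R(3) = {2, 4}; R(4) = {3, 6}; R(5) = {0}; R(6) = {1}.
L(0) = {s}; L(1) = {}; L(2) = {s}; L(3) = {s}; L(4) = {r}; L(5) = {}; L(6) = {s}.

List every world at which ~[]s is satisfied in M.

0, 1, 2, 3, 6

Let φ = ~[]s. Evaluate φ at each world:
  0 (successors {3, 4}): φ is true.
  1 (successors {5}): φ is true.
  2 (successors {4, 5, 6}): φ is true.
  3 (successors {2, 4}): φ is true.
  4 (successors {3, 6}): φ is false.
  5 (successors {0}): φ is false.
  6 (successors {1}): φ is true.
For instance, at 5:
  At 5: []s is true, so ~[]s is false.
    At 5: []s requires s at every successor {0}.
      At 0: s is true.
    So []s is true at 5.
Satisfying worlds: {0, 1, 2, 3, 6}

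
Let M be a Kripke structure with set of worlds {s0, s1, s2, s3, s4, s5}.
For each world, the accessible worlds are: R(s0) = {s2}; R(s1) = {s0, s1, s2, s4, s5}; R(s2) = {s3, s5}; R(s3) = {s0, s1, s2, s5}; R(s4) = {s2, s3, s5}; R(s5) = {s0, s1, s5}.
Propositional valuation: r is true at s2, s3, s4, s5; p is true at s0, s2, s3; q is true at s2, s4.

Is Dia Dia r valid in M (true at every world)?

Recall that Dia ψ holds at a world iff ψ holds at some accessible world.
Let φ = Dia Dia r. Evaluate φ at each world:
  s0 (successors {s2}): φ is true.
  s1 (successors {s0, s1, s2, s4, s5}): φ is true.
  s2 (successors {s3, s5}): φ is true.
  s3 (successors {s0, s1, s2, s5}): φ is true.
  s4 (successors {s2, s3, s5}): φ is true.
  s5 (successors {s0, s1, s5}): φ is true.
For instance, at s4:
  At s4: Dia Dia r requires Dia r at some successor in {s2, s3, s5}.
    Dia r holds at s2, so Dia Dia r is true at s4.
      At s2: Dia r requires r at some successor in {s3, s5}.
        r holds at s3, so Dia r is true at s2.

Yes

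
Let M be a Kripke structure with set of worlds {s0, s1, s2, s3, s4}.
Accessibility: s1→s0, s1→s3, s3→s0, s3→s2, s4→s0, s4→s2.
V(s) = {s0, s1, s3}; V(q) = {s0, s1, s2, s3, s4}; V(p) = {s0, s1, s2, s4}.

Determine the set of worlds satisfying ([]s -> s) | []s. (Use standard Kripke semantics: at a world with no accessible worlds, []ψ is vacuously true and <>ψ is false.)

s0, s1, s2, s3, s4

Recall that []ψ holds at a world iff ψ holds at every accessible world, and <>ψ holds iff ψ holds at some accessible world.
Let φ = ([]s -> s) | []s. Evaluate φ at each world:
  s0 (successors ∅): φ is true.
  s1 (successors {s0, s3}): φ is true.
  s2 (successors ∅): φ is true.
  s3 (successors {s0, s2}): φ is true.
  s4 (successors {s0, s2}): φ is true.
For instance, at s3:
  At s3: []s -> s is true, []s is false, so ([]s -> s) | []s is true.
    At s3: []s is false, s is true, so []s -> s is true.
      At s3: []s requires s at every successor {s0, s2}.
        s fails at s2, so []s is false at s3.
    At s3: []s requires s at every successor {s0, s2}.
      s fails at s2, so []s is false at s3.
Satisfying worlds: {s0, s1, s2, s3, s4}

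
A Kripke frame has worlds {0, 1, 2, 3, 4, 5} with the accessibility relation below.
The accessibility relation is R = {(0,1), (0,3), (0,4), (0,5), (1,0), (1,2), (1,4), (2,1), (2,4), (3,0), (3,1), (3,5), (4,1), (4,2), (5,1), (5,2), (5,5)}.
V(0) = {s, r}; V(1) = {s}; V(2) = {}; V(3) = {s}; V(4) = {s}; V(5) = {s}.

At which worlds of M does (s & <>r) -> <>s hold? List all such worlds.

0, 1, 2, 3, 4, 5

Let φ = (s & <>r) -> <>s. Evaluate φ at each world:
  0 (successors {1, 3, 4, 5}): φ is true.
  1 (successors {0, 2, 4}): φ is true.
  2 (successors {1, 4}): φ is true.
  3 (successors {0, 1, 5}): φ is true.
  4 (successors {1, 2}): φ is true.
  5 (successors {1, 2, 5}): φ is true.
For instance, at 0:
  At 0: s & <>r is false, <>s is true, so (s & <>r) -> <>s is true.
    At 0: s is true, <>r is false, so s & <>r is false.
      At 0: <>r requires r at some successor in {1, 3, 4, 5}.
        At 1: r is false.
        At 3: r is false.
        At 4: r is false.
        At 5: r is false.
      So <>r is false at 0.
    At 0: <>s requires s at some successor in {1, 3, 4, 5}.
      s holds at 1, so <>s is true at 0.
Satisfying worlds: {0, 1, 2, 3, 4, 5}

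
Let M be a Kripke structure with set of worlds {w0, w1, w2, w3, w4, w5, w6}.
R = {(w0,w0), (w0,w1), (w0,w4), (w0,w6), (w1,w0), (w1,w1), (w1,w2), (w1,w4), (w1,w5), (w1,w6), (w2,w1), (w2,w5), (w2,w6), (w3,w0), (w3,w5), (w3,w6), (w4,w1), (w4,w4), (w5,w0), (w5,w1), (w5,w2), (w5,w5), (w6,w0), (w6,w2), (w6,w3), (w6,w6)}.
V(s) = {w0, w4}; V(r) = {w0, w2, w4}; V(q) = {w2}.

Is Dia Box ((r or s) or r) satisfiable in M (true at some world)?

No

Let φ = Dia Box ((r or s) or r). Evaluate φ at each world:
  w0 (successors {w0, w1, w4, w6}): φ is false.
  w1 (successors {w0, w1, w2, w4, w5, w6}): φ is false.
  w2 (successors {w1, w5, w6}): φ is false.
  w3 (successors {w0, w5, w6}): φ is false.
  w4 (successors {w1, w4}): φ is false.
  w5 (successors {w0, w1, w2, w5}): φ is false.
  w6 (successors {w0, w2, w3, w6}): φ is false.
For instance, at w6:
  At w6: Dia Box ((r or s) or r) requires Box ((r or s) or r) at some successor in {w0, w2, w3, w6}.
    At w0: Box ((r or s) or r) is false.
    At w2: Box ((r or s) or r) is false.
    At w3: Box ((r or s) or r) is false.
    At w6: Box ((r or s) or r) is false.
  So Dia Box ((r or s) or r) is false at w6.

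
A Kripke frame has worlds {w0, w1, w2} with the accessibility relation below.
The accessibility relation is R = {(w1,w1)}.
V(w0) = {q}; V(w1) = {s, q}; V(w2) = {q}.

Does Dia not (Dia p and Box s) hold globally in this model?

No

Let φ = Dia not (Dia p and Box s). Evaluate φ at each world:
  w0 (successors ∅): φ is false.
  w1 (successors {w1}): φ is true.
  w2 (successors ∅): φ is false.
Detail at w0 (counterexample):
  At w0: no accessible worlds, so Dia not (Dia p and Box s) is false.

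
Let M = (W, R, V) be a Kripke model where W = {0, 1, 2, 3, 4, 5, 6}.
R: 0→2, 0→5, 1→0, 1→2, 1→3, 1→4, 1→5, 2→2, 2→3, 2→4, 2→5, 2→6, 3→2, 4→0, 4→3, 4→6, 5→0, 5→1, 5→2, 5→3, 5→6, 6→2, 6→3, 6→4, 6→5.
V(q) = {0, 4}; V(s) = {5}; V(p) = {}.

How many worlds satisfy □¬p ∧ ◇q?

5

Recall that □ψ holds at a world iff ψ holds at every accessible world, and ◇ψ holds iff ψ holds at some accessible world.
Let φ = □¬p ∧ ◇q. Evaluate φ at each world:
  0 (successors {2, 5}): φ is false.
  1 (successors {0, 2, 3, 4, 5}): φ is true.
  2 (successors {2, 3, 4, 5, 6}): φ is true.
  3 (successors {2}): φ is false.
  4 (successors {0, 3, 6}): φ is true.
  5 (successors {0, 1, 2, 3, 6}): φ is true.
  6 (successors {2, 3, 4, 5}): φ is true.
For instance, at 3:
  At 3: □¬p is true, ◇q is false, so □¬p ∧ ◇q is false.
    At 3: □¬p requires ¬p at every successor {2}.
      At 2: ¬p is true.
    So □¬p is true at 3.
    At 3: ◇q requires q at some successor in {2}.
      At 2: q is false.
    So ◇q is false at 3.
Satisfying worlds: {1, 2, 4, 5, 6}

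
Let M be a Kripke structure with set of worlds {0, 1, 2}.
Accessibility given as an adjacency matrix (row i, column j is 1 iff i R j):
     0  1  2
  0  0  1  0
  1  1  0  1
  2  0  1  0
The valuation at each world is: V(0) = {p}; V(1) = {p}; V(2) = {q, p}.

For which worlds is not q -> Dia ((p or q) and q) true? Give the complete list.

1, 2

Recall that Dia ψ holds at a world iff ψ holds at some accessible world.
Let φ = not q -> Dia ((p or q) and q). Evaluate φ at each world:
  0 (successors {1}): φ is false.
  1 (successors {0, 2}): φ is true.
  2 (successors {1}): φ is true.
For instance, at 0:
  At 0: not q is true, Dia ((p or q) and q) is false, so not q -> Dia ((p or q) and q) is false.
    At 0: Dia ((p or q) and q) requires (p or q) and q at some successor in {1}.
      At 1: (p or q) and q is false.
    So Dia ((p or q) and q) is false at 0.
Satisfying worlds: {1, 2}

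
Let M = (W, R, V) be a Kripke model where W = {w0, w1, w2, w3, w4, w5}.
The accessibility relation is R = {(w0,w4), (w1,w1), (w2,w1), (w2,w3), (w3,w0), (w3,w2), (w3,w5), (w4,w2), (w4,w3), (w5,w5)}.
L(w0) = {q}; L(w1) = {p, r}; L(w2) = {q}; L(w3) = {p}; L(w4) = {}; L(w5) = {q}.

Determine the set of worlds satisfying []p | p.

Recall that []ψ holds at a world iff ψ holds at every accessible world, and <>ψ holds iff ψ holds at some accessible world.
Let φ = []p | p. Evaluate φ at each world:
  w0 (successors {w4}): φ is false.
  w1 (successors {w1}): φ is true.
  w2 (successors {w1, w3}): φ is true.
  w3 (successors {w0, w2, w5}): φ is true.
  w4 (successors {w2, w3}): φ is false.
  w5 (successors {w5}): φ is false.
For instance, at w4:
  At w4: []p is false, p is false, so []p | p is false.
    At w4: []p requires p at every successor {w2, w3}.
      p fails at w2, so []p is false at w4.
Satisfying worlds: {w1, w2, w3}

w1, w2, w3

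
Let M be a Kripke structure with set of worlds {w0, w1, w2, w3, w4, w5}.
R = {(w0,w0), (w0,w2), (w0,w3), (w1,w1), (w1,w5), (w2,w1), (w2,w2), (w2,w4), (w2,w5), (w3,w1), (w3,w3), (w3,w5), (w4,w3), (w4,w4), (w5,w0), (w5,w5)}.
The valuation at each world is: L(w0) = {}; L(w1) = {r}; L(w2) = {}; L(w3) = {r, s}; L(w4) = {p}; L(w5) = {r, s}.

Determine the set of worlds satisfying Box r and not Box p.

w1, w3

Let φ = Box r and not Box p. Evaluate φ at each world:
  w0 (successors {w0, w2, w3}): φ is false.
  w1 (successors {w1, w5}): φ is true.
  w2 (successors {w1, w2, w4, w5}): φ is false.
  w3 (successors {w1, w3, w5}): φ is true.
  w4 (successors {w3, w4}): φ is false.
  w5 (successors {w0, w5}): φ is false.
For instance, at w4:
  At w4: Box r is false, not Box p is true, so Box r and not Box p is false.
    At w4: Box r requires r at every successor {w3, w4}.
      r fails at w4, so Box r is false at w4.
    At w4: Box p is false, so not Box p is true.
      At w4: Box p requires p at every successor {w3, w4}.
        p fails at w3, so Box p is false at w4.
Satisfying worlds: {w1, w3}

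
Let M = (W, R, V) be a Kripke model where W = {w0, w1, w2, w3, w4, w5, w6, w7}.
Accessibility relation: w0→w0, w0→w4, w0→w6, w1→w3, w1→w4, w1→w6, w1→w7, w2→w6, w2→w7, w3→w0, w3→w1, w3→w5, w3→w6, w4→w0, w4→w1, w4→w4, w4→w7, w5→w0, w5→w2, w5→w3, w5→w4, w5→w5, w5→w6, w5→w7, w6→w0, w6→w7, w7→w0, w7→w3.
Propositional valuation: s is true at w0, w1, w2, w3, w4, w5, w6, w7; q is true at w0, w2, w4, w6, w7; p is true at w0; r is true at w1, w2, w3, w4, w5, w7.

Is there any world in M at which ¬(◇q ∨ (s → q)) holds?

No

Let φ = ¬(◇q ∨ (s → q)). Evaluate φ at each world:
  w0 (successors {w0, w4, w6}): φ is false.
  w1 (successors {w3, w4, w6, w7}): φ is false.
  w2 (successors {w6, w7}): φ is false.
  w3 (successors {w0, w1, w5, w6}): φ is false.
  w4 (successors {w0, w1, w4, w7}): φ is false.
  w5 (successors {w0, w2, w3, w4, w5, w6, w7}): φ is false.
  w6 (successors {w0, w7}): φ is false.
  w7 (successors {w0, w3}): φ is false.
For instance, at w4:
  At w4: ◇q ∨ (s → q) is true, so ¬(◇q ∨ (s → q)) is false.
    At w4: ◇q is true, s → q is true, so ◇q ∨ (s → q) is true.
      At w4: ◇q requires q at some successor in {w0, w1, w4, w7}.
        q holds at w0, so ◇q is true at w4.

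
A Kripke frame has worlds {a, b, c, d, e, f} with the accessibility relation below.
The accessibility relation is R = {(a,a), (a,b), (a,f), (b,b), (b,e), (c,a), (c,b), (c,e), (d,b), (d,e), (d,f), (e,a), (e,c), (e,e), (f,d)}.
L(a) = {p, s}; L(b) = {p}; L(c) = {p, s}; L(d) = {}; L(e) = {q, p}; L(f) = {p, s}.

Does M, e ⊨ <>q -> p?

Recall that <>ψ holds at a world iff ψ holds at some accessible world.
At e: <>q is true, p is true, so <>q -> p is true.
  At e: <>q requires q at some successor in {a, c, e}.
    q holds at e, so <>q is true at e.

Yes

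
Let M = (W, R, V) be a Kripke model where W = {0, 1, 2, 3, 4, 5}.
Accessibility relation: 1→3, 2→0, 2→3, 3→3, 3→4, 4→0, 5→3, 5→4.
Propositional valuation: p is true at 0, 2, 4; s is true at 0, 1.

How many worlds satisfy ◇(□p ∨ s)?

4

Let φ = ◇(□p ∨ s). Evaluate φ at each world:
  0 (successors ∅): φ is false.
  1 (successors {3}): φ is false.
  2 (successors {0, 3}): φ is true.
  3 (successors {3, 4}): φ is true.
  4 (successors {0}): φ is true.
  5 (successors {3, 4}): φ is true.
For instance, at 4:
  At 4: ◇(□p ∨ s) requires □p ∨ s at some successor in {0}.
    □p ∨ s holds at 0, so ◇(□p ∨ s) is true at 4.
      At 0: □p is true, s is true, so □p ∨ s is true.
Satisfying worlds: {2, 3, 4, 5}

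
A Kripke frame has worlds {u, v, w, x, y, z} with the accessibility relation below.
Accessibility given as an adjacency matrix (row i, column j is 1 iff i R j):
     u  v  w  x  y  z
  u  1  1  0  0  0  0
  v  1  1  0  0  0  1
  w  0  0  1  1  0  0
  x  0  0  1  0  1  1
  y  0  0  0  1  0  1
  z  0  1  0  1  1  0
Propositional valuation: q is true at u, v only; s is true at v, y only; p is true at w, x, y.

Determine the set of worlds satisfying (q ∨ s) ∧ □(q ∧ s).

Let φ = (q ∨ s) ∧ □(q ∧ s). Evaluate φ at each world:
  u (successors {u, v}): φ is false.
  v (successors {u, v, z}): φ is false.
  w (successors {w, x}): φ is false.
  x (successors {w, y, z}): φ is false.
  y (successors {x, z}): φ is false.
  z (successors {v, x, y}): φ is false.
For instance, at z:
  At z: q ∨ s is false, □(q ∧ s) is false, so (q ∨ s) ∧ □(q ∧ s) is false.
    At z: □(q ∧ s) requires q ∧ s at every successor {v, x, y}.
      q ∧ s fails at x, so □(q ∧ s) is false at z.
Satisfying worlds: none.

none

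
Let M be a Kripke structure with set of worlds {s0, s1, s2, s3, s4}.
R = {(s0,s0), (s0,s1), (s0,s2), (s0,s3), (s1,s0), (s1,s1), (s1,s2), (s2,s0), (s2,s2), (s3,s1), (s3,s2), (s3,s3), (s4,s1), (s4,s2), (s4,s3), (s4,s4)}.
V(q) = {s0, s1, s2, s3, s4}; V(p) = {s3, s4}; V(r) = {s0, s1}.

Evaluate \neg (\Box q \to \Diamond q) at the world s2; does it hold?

No

At s2: \Box q \to \Diamond q is true, so \neg (\Box q \to \Diamond q) is false.
  At s2: \Box q is true, \Diamond q is true, so \Box q \to \Diamond q is true.
    At s2: \Box q requires q at every successor {s0, s2}.
      At s0: q is true.
      At s2: q is true.
    So \Box q is true at s2.
    At s2: \Diamond q requires q at some successor in {s0, s2}.
      q holds at s0, so \Diamond q is true at s2.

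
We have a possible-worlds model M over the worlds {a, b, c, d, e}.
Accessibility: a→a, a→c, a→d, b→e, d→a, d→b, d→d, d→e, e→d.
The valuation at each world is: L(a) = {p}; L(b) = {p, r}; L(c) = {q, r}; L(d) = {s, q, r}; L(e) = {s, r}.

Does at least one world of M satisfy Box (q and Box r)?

Recall that Box ψ holds at a world iff ψ holds at every accessible world, and Dia ψ holds iff ψ holds at some accessible world.
Let φ = Box (q and Box r). Evaluate φ at each world:
  a (successors {a, c, d}): φ is false.
  b (successors {e}): φ is false.
  c (successors ∅): φ is true.
  d (successors {a, b, d, e}): φ is false.
  e (successors {d}): φ is false.
Detail at c (witness):
  At c: no accessible worlds, so Box (q and Box r) holds vacuously.

Yes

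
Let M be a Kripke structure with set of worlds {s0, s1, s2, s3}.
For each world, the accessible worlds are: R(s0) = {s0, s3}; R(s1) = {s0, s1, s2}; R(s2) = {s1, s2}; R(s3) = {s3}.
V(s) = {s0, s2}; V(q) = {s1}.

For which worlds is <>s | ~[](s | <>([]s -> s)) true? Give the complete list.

Recall that []ψ holds at a world iff ψ holds at every accessible world, and <>ψ holds iff ψ holds at some accessible world.
Let φ = <>s | ~[](s | <>([]s -> s)). Evaluate φ at each world:
  s0 (successors {s0, s3}): φ is true.
  s1 (successors {s0, s1, s2}): φ is true.
  s2 (successors {s1, s2}): φ is true.
  s3 (successors {s3}): φ is false.
For instance, at s0:
  At s0: <>s is true, ~[](s | <>([]s -> s)) is false, so <>s | ~[](s | <>([]s -> s)) is true.
    At s0: <>s requires s at some successor in {s0, s3}.
      s holds at s0, so <>s is true at s0.
    At s0: [](s | <>([]s -> s)) is true, so ~[](s | <>([]s -> s)) is false.
      At s0: [](s | <>([]s -> s)) requires s | <>([]s -> s) at every successor {s0, s3}.
        At s0: s | <>([]s -> s) is true.
        At s3: s | <>([]s -> s) is true.
      So [](s | <>([]s -> s)) is true at s0.
Satisfying worlds: {s0, s1, s2}

s0, s1, s2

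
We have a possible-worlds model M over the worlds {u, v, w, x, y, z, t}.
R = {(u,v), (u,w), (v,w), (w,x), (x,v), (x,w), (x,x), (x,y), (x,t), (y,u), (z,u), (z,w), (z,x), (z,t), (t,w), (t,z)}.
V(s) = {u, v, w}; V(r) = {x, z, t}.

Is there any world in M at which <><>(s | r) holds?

Let φ = <><>(s | r). Evaluate φ at each world:
  u (successors {v, w}): φ is true.
  v (successors {w}): φ is true.
  w (successors {x}): φ is true.
  x (successors {v, w, x, y, t}): φ is true.
  y (successors {u}): φ is true.
  z (successors {u, w, x, t}): φ is true.
  t (successors {w, z}): φ is true.
Detail at u (witness):
  At u: <><>(s | r) requires <>(s | r) at some successor in {v, w}.
    <>(s | r) holds at v, so <><>(s | r) is true at u.
      At v: <>(s | r) requires s | r at some successor in {w}.
        s | r holds at w, so <>(s | r) is true at v.

Yes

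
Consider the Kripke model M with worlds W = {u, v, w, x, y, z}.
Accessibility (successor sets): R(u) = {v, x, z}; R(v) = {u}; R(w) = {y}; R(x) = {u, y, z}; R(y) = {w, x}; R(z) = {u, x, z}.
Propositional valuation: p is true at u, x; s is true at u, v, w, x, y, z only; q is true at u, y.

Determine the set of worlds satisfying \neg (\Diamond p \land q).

Recall that \Diamond ψ holds at a world iff ψ holds at some accessible world.
Let φ = \neg (\Diamond p \land q). Evaluate φ at each world:
  u (successors {v, x, z}): φ is false.
  v (successors {u}): φ is true.
  w (successors {y}): φ is true.
  x (successors {u, y, z}): φ is true.
  y (successors {w, x}): φ is false.
  z (successors {u, x, z}): φ is true.
For instance, at y:
  At y: \Diamond p \land q is true, so \neg (\Diamond p \land q) is false.
    At y: \Diamond p is true, q is true, so \Diamond p \land q is true.
      At y: \Diamond p requires p at some successor in {w, x}.
        p holds at x, so \Diamond p is true at y.
Satisfying worlds: {v, w, x, z}

v, w, x, z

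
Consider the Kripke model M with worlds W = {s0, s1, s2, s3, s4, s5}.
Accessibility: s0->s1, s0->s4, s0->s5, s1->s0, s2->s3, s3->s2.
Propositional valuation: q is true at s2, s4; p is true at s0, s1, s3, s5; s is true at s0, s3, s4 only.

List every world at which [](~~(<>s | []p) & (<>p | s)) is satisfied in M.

s1, s3, s4, s5

Let φ = [](~~(<>s | []p) & (<>p | s)). Evaluate φ at each world:
  s0 (successors {s1, s4, s5}): φ is false.
  s1 (successors {s0}): φ is true.
  s2 (successors {s3}): φ is false.
  s3 (successors {s2}): φ is true.
  s4 (successors ∅): φ is true.
  s5 (successors ∅): φ is true.
For instance, at s2:
  At s2: [](~~(<>s | []p) & (<>p | s)) requires ~~(<>s | []p) & (<>p | s) at every successor {s3}.
    ~~(<>s | []p) & (<>p | s) fails at s3, so [](~~(<>s | []p) & (<>p | s)) is false at s2.
      At s3: ~~(<>s | []p) is false, <>p | s is true, so ~~(<>s | []p) & (<>p | s) is false.
Satisfying worlds: {s1, s3, s4, s5}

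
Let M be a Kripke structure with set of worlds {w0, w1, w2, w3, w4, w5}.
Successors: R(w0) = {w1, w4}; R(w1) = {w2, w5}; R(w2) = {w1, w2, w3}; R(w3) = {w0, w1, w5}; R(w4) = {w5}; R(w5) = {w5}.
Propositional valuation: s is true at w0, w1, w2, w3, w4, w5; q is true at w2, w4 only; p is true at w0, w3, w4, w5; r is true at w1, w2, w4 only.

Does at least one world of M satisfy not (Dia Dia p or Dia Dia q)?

Recall that Dia ψ holds at a world iff ψ holds at some accessible world.
Let φ = not (Dia Dia p or Dia Dia q). Evaluate φ at each world:
  w0 (successors {w1, w4}): φ is false.
  w1 (successors {w2, w5}): φ is false.
  w2 (successors {w1, w2, w3}): φ is false.
  w3 (successors {w0, w1, w5}): φ is false.
  w4 (successors {w5}): φ is false.
  w5 (successors {w5}): φ is false.
For instance, at w3:
  At w3: Dia Dia p or Dia Dia q is true, so not (Dia Dia p or Dia Dia q) is false.
    At w3: Dia Dia p is true, Dia Dia q is true, so Dia Dia p or Dia Dia q is true.
      At w3: Dia Dia p requires Dia p at some successor in {w0, w1, w5}.
        Dia p holds at w0, so Dia Dia p is true at w3.
      At w3: Dia Dia q requires Dia q at some successor in {w0, w1, w5}.
        Dia q holds at w0, so Dia Dia q is true at w3.

No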